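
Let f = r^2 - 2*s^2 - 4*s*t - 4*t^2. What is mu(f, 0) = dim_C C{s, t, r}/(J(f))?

1

The Hessian of f at 0 is [[-4, -4, 0], [-4, -8, 0], [0, 0, 2]] with rank 3, so corank 0. A Groebner basis of the Jacobian ideal J(f) in C{s,t,r} is {s, t, r}; counting standard monomials gives mu = 1. Corank 0: nondegenerate Morse point, so A_1.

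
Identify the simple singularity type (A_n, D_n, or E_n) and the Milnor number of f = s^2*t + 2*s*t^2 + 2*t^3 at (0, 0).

Type D_4, Milnor number mu = 4.

The Hessian of f at 0 is [[0, 0], [0, 0]] with rank 0, so corank 2. A Groebner basis of the Jacobian ideal J(f) in C{s,t} is {t^3, s^2 + 2*t^2, s*t + t^2}; counting standard monomials gives mu = 4. Corank 2; j^3 = t*(s^2 + 2*s*t + 2*t^2) splits into three distinct lines over C (the quadratic factor has nonzero discriminant), so D_4.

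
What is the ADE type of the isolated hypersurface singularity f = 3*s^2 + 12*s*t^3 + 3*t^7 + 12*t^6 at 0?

A_{6}

The Hessian of f at 0 is [[6, 0], [0, 0]] with rank 1, so corank 1. A Groebner basis of the Jacobian ideal J(f) in C{s,t} is {s/2 + t^3, s^2}; counting standard monomials gives mu = 6. Corank 1: A-series; mu = 6 gives A_6.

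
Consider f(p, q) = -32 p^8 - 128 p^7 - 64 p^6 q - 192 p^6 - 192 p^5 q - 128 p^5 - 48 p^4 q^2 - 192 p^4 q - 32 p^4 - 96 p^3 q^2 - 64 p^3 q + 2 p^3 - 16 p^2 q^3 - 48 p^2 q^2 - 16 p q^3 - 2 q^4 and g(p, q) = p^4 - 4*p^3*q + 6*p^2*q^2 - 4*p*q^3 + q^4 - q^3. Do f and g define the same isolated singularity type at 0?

The Hessian of f at 0 is [[0, 0], [0, 0]] with rank 0, so corank 2. A Groebner basis of the Jacobian ideal J(f) in C{p,q} is {q^4, p*q^2 + q^3/6, p^2}; counting standard monomials gives mu = 6. Corank 2; j^3 = 2*p^3 is a perfect cube, so E-series; the 4-jet and mu = 6 give E_6. The Hessian of g at 0 is [[0, 0], [0, 0]] with rank 0, so corank 2. A Groebner basis of the Jacobian ideal J(g) in C{p,q} is {p^3 - 3*p^2*q, q^2}; counting standard monomials gives mu = 6. Corank 2; j^3 = -q^3 is a perfect cube, so E-series; the 4-jet and mu = 6 give E_6. Both have type E_6, hence right-equivalent.

Yes.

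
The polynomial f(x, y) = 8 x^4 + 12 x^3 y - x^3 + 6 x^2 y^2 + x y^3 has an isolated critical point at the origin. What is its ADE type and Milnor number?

The Hessian of f at 0 is [[0, 0], [0, 0]] with rank 0, so corank 2. A Groebner basis of the Jacobian ideal J(f) in C{x,y} is {3*x^2/4 + y^4 - y^3/4, x^3, x^2*y + x^2/4 - y^3/12, -x^2 + x*y^2 + y^3/3}; counting standard monomials gives mu = 7. Corank 2; j^3 = -x^3 is a perfect cube, so E-series; the 4-jet and mu = 7 give E_7.

Type E_{7}, Milnor number mu = 7.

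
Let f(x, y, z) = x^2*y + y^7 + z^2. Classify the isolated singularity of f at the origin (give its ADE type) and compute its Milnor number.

Type D8, Milnor number mu = 8.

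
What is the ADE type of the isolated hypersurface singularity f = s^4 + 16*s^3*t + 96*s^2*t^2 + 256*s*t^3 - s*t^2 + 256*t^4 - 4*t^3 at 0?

The Hessian of f at 0 is [[0, 0], [0, 0]] with rank 0, so corank 2. A Groebner basis of the Jacobian ideal J(f) in C{s,t} is {s^3 - t^2/4, t^3, s*t + 4*t^2}; counting standard monomials gives mu = 5. Corank 2; j^3 = -t^2*(s + 4*t) has shape L^2 M (L != M), so D-series; mu = 5 gives D_5.

D5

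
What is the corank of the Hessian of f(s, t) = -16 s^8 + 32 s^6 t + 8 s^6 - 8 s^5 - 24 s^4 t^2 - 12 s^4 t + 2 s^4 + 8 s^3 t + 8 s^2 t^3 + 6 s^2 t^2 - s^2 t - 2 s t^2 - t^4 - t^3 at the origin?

Hessian at 0 has rank 0.

2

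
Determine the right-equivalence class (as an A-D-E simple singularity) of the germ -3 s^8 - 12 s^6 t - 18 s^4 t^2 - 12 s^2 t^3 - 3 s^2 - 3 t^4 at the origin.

The Hessian of f at 0 has rank 1. Corank 1: A-series; mu = 3 gives A_3.

A_{3}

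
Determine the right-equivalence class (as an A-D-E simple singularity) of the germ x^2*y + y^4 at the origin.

D_{5}

The Hessian of f at 0 has rank 0. Corank 2; j^3 = x^2*y has shape L^2 M (L != M), so D-series; mu = 5 gives D_5.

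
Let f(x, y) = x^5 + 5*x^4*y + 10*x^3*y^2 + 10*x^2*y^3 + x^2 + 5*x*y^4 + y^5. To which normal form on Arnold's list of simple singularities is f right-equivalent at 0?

The Hessian of f at 0 is [[2, 0], [0, 0]] with rank 1, so corank 1. A Groebner basis of the Jacobian ideal J(f) in C{x,y} is {y^4, x}; counting standard monomials gives mu = 4. Corank 1: A-series; mu = 4 gives A_4.

A_{4}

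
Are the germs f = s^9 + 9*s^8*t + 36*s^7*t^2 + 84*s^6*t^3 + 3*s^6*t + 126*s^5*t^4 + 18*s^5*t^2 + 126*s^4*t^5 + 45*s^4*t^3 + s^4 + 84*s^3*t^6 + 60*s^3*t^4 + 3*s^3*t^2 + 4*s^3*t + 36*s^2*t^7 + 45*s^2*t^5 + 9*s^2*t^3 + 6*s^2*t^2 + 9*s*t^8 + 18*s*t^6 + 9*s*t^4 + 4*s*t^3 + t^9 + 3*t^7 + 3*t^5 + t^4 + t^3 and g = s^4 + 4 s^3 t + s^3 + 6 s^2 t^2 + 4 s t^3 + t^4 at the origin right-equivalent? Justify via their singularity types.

Yes.

The Hessian of f at 0 is [[0, 0], [0, 0]] with rank 0, so corank 2. A Groebner basis of the Jacobian ideal J(f) in C{s,t} is {s^3 + 3*s^2*t, t^2}; counting standard monomials gives mu = 6. Corank 2; j^3 = t^3 is a perfect cube, so E-series; the 4-jet and mu = 6 give E_6. The Hessian of g at 0 is [[0, 0], [0, 0]] with rank 0, so corank 2. A Groebner basis of the Jacobian ideal J(g) in C{s,t} is {t^4, s*t^2 + t^3/3, s^2}; counting standard monomials gives mu = 6. Corank 2; j^3 = s^3 is a perfect cube, so E-series; the 4-jet and mu = 6 give E_6. Both have type E_6, hence right-equivalent.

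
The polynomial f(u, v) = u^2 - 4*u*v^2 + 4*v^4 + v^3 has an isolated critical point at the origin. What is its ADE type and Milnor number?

Type A_2, Milnor number mu = 2.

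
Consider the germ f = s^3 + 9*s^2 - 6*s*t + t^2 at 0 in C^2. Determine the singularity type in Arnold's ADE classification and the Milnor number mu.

Type A2, Milnor number mu = 2.

The Hessian of f at 0 is [[18, -6], [-6, 2]] with rank 1, so corank 1. A Groebner basis of the Jacobian ideal J(f) in C{s,t} is {t^2, s - t/3}; counting standard monomials gives mu = 2. Corank 1: A-series; mu = 2 gives A_2.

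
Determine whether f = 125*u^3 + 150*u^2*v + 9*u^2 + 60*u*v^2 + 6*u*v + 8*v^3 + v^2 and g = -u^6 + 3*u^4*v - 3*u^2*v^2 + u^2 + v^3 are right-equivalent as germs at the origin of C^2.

The Hessian of f at 0 has rank 1. Corank 1: A-series; mu = 2 gives A_2. The Hessian of g at 0 has rank 1. Corank 1: A-series; mu = 2 gives A_2. Both have type A_2, hence right-equivalent.

Yes.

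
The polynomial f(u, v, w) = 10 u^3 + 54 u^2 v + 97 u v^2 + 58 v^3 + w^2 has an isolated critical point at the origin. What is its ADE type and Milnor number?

Type D4, Milnor number mu = 4.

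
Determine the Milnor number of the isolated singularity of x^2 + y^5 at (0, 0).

4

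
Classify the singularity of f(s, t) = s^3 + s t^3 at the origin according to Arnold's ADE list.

E_7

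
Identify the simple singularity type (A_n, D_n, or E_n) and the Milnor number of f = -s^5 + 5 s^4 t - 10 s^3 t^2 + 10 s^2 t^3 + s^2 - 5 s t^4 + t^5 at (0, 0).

Type A_4, Milnor number mu = 4.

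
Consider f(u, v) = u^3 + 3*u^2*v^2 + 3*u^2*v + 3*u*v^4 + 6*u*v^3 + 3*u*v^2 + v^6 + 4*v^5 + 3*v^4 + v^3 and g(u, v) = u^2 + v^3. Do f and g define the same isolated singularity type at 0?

No.

The Hessian of f at 0 has rank 0. Corank 2; j^3 = (u + v)^3 is a perfect cube, so E-series; the 5-jet and mu = 8 give E_8. The Hessian of g at 0 has rank 1. Corank 1: A-series; mu = 2 gives A_2. f is E_8 but g is A_2, hence not right-equivalent.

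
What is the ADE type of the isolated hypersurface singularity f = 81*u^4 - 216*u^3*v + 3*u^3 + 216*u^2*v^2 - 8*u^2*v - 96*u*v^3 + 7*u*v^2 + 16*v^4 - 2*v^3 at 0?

D5

The Hessian of f at 0 has rank 0. Corank 2; j^3 = (u - v)^2*(3*u - 2*v) has shape L^2 M (L != M), so D-series; mu = 5 gives D_5.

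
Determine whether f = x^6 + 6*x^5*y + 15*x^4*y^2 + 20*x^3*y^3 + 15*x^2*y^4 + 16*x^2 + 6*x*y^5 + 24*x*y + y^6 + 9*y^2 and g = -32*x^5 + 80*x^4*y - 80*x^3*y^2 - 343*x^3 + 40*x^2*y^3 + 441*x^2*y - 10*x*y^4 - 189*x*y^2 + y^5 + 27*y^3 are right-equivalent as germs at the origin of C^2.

No.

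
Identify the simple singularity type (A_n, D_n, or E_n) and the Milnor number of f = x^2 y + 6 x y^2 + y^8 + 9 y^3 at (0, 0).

Type D_{9}, Milnor number mu = 9.

The Hessian of f at 0 has rank 0. Corank 2; j^3 = y*(x + 3*y)^2 has shape L^2 M (L != M), so D-series; mu = 9 gives D_9.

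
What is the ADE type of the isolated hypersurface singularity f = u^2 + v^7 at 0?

The Hessian of f at 0 has rank 1. Corank 1: A-series; mu = 6 gives A_6.

A6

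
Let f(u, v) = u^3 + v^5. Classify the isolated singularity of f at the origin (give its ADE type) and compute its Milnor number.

The Hessian of f at 0 is [[0, 0], [0, 0]] with rank 0, so corank 2. A Groebner basis of the Jacobian ideal J(f) in C{u,v} is {v^4, u^2}; counting standard monomials gives mu = 8. Corank 2; j^3 = u^3 is a perfect cube, so E-series; the 5-jet and mu = 8 give E_8.

Type E_8, Milnor number mu = 8.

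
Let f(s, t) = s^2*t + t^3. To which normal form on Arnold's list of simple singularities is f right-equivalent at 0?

D4

The Hessian of f at 0 has rank 0. Corank 2; j^3 = t*(s^2 + t^2) splits into three distinct lines over C (the quadratic factor has nonzero discriminant), so D_4.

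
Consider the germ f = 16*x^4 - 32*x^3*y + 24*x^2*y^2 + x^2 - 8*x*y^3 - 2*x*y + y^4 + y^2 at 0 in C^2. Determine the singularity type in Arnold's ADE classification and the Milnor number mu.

Type A_3, Milnor number mu = 3.

The Hessian of f at 0 has rank 1. Corank 1: A-series; mu = 3 gives A_3.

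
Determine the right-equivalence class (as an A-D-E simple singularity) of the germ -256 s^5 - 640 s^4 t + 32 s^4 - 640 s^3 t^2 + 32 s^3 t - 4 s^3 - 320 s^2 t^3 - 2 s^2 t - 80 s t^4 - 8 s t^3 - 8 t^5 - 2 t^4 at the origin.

D5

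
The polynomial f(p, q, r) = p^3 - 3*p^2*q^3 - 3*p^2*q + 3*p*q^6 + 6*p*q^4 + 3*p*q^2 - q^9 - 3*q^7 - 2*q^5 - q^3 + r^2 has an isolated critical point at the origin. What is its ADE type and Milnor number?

Type E8, Milnor number mu = 8.

The Hessian of f at 0 has rank 1. Corank 2; j^3 = (p - q)^3 is a perfect cube, so E-series; the 5-jet and mu = 8 give E_8.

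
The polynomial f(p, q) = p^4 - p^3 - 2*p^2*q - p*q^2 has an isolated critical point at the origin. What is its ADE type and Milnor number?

Type D_{5}, Milnor number mu = 5.

The Hessian of f at 0 is [[0, 0], [0, 0]] with rank 0, so corank 2. A Groebner basis of the Jacobian ideal J(f) in C{p,q} is {p*q^2 - p*q/4 - q^2/4, p*q/4 + q^3 + q^2/4, p^2 + p*q}; counting standard monomials gives mu = 5. Corank 2; j^3 = -p*(p + q)^2 has shape L^2 M (L != M), so D-series; mu = 5 gives D_5.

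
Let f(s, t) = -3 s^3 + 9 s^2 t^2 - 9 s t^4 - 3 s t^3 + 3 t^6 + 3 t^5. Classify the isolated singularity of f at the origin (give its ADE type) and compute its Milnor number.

Type E_{7}, Milnor number mu = 7.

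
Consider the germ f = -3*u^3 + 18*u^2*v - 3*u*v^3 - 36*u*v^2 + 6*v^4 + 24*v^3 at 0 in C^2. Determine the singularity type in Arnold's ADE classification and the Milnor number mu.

Type E_{7}, Milnor number mu = 7.

The Hessian of f at 0 is [[0, 0], [0, 0]] with rank 0, so corank 2. A Groebner basis of the Jacobian ideal J(f) in C{u,v} is {u^3 - 6*u^2*v - 48*u^2 + 192*u*v - 192*v^2, 6*u^2 + u*v^2 - 24*u*v + 24*v^2, 3*u^2 - 12*u*v + v^3 + 12*v^2}; counting standard monomials gives mu = 7. Corank 2; j^3 = -3*(u - 2*v)^3 is a perfect cube, so E-series; the 4-jet and mu = 7 give E_7.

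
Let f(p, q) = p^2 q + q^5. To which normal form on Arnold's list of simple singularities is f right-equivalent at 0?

D6

The Hessian of f at 0 is [[0, 0], [0, 0]] with rank 0, so corank 2. A Groebner basis of the Jacobian ideal J(f) in C{p,q} is {p^2/5 + q^4, p^3, p*q}; counting standard monomials gives mu = 6. Corank 2; j^3 = p^2*q has shape L^2 M (L != M), so D-series; mu = 6 gives D_6.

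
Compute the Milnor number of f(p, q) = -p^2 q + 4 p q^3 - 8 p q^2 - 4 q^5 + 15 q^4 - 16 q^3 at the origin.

The Hessian of f at 0 is [[0, 0], [0, 0]] with rank 0, so corank 2. A Groebner basis of the Jacobian ideal J(f) in C{p,q} is {p*q^2 + 2*p*q + 8*q^2, -p*q/2 + q^3 - 2*q^2, p^2 + 10*p*q + 24*q^2}; counting standard monomials gives mu = 5. Corank 2; j^3 = -q*(p + 4*q)^2 has shape L^2 M (L != M), so D-series; mu = 5 gives D_5.

5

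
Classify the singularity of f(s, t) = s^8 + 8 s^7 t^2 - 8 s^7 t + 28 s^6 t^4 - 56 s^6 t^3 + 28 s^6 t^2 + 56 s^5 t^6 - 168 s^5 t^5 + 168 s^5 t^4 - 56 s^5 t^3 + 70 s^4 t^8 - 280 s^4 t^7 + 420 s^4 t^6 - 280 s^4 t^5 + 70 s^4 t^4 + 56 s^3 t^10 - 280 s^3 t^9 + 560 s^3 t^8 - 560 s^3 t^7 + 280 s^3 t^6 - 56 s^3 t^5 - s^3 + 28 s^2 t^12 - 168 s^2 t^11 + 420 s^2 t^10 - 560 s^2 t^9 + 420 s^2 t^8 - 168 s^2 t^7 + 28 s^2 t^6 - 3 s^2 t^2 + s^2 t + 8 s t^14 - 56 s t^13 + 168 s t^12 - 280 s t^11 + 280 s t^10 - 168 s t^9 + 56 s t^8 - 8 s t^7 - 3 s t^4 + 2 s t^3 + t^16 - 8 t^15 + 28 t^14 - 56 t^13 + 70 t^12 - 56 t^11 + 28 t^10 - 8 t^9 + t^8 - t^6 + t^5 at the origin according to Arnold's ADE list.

The Hessian of f at 0 is [[0, 0], [0, 0]] with rank 0, so corank 2. A Groebner basis of the Jacobian ideal J(f) in C{s,t} is {s^4, s^3*t - s*t/8 - t^3/8, -s^2 + s*t + t^4 + t^3, s^2 + s*t^2 - s*t - t^3}; counting standard monomials gives mu = 9. Corank 2; j^3 = -s^2*(s - t) has shape L^2 M (L != M), so D-series; mu = 9 gives D_9.

D_9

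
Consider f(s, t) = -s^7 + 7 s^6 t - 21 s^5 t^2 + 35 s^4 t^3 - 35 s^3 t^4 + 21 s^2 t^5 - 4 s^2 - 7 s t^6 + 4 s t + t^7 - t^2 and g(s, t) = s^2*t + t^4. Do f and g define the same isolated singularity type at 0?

No.

The Hessian of f at 0 has rank 1. Corank 1: A-series; mu = 6 gives A_6. The Hessian of g at 0 has rank 0. Corank 2; j^3 = s^2*t has shape L^2 M (L != M), so D-series; mu = 5 gives D_5. f is A_6 but g is D_5, hence not right-equivalent.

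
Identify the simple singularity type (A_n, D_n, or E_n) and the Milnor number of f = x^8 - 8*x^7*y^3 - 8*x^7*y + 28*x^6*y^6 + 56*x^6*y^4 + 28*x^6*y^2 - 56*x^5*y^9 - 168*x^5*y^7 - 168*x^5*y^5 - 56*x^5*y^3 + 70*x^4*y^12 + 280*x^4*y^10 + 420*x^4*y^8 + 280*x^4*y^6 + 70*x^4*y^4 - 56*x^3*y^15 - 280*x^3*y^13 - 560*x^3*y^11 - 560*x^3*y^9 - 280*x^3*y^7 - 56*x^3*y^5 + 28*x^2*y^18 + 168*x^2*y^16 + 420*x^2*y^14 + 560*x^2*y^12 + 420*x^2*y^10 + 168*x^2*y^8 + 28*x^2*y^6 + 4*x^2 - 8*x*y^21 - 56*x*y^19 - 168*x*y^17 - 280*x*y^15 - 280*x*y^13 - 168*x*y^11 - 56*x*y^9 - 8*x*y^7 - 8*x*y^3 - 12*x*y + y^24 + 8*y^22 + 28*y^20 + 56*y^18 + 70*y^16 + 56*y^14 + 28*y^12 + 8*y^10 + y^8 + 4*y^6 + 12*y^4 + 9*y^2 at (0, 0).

Type A_{7}, Milnor number mu = 7.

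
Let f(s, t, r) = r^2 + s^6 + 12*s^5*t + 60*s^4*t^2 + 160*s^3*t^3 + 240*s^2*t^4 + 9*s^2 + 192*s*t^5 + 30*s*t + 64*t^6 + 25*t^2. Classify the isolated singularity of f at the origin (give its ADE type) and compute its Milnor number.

Type A_5, Milnor number mu = 5.

The Hessian of f at 0 has rank 2. Corank 1: A-series; mu = 5 gives A_5.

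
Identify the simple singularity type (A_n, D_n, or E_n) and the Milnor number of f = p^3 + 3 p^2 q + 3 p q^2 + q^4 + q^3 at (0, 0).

Type E_6, Milnor number mu = 6.

The Hessian of f at 0 has rank 0. Corank 2; j^3 = (p + q)^3 is a perfect cube, so E-series; the 4-jet and mu = 6 give E_6.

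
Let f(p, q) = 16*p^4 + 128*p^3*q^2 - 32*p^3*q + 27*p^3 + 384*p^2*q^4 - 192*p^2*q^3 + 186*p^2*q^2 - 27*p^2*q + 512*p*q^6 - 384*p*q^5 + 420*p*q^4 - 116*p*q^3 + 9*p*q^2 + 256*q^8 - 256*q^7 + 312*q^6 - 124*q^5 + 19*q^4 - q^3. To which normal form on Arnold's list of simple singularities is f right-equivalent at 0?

E_{6}

The Hessian of f at 0 has rank 0. Corank 2; j^3 = (3*p - q)^3 is a perfect cube, so E-series; the 4-jet and mu = 6 give E_6.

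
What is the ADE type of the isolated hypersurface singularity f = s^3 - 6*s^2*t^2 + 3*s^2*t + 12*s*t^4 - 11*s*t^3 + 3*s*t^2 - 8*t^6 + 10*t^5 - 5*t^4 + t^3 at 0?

E_7

The Hessian of f at 0 has rank 0. Corank 2; j^3 = (s + t)^3 is a perfect cube, so E-series; the 4-jet and mu = 7 give E_7.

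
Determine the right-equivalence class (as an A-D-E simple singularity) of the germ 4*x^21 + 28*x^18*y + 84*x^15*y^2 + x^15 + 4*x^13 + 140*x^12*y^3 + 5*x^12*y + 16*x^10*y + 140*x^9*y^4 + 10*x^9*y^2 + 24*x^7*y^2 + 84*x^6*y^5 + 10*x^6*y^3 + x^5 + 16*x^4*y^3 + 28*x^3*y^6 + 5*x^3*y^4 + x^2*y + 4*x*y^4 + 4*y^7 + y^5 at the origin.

D_6

The Hessian of f at 0 is [[0, 0], [0, 0]] with rank 0, so corank 2. A Groebner basis of the Jacobian ideal J(f) in C{x,y} is {x*y/2 + y^4, x*y^2, x^2 - 5*x*y/2}; counting standard monomials gives mu = 6. Corank 2; j^3 = x^2*y has shape L^2 M (L != M), so D-series; mu = 6 gives D_6.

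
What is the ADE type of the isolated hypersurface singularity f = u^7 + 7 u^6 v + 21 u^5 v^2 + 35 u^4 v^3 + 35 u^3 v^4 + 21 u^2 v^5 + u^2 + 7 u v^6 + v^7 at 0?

A_6

The Hessian of f at 0 is [[2, 0], [0, 0]] with rank 1, so corank 1. A Groebner basis of the Jacobian ideal J(f) in C{u,v} is {v^6, u}; counting standard monomials gives mu = 6. Corank 1: A-series; mu = 6 gives A_6.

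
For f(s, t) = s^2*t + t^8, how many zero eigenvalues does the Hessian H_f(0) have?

Hessian at 0 has rank 0.

2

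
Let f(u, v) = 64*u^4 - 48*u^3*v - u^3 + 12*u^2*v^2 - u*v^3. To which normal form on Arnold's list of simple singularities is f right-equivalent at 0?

E7

The Hessian of f at 0 has rank 0. Corank 2; j^3 = -u^3 is a perfect cube, so E-series; the 4-jet and mu = 7 give E_7.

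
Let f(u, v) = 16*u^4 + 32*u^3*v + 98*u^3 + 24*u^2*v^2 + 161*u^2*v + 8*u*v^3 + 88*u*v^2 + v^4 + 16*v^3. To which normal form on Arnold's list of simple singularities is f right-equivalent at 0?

The Hessian of f at 0 has rank 0. Corank 2; j^3 = (2*u + v)*(7*u + 4*v)^2 has shape L^2 M (L != M), so D-series; mu = 5 gives D_5.

D_5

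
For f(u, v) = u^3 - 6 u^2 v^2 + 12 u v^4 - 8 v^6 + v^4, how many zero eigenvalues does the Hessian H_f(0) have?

2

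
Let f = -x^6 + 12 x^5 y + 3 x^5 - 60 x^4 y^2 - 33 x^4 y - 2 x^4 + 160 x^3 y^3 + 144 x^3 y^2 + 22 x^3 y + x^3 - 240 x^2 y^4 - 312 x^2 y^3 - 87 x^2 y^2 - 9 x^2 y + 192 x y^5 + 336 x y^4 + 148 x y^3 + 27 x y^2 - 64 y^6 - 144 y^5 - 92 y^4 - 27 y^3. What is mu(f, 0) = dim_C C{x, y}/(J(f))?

6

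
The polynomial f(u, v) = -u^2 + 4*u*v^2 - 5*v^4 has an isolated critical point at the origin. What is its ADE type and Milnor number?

Type A_3, Milnor number mu = 3.

The Hessian of f at 0 has rank 1. Corank 1: A-series; mu = 3 gives A_3.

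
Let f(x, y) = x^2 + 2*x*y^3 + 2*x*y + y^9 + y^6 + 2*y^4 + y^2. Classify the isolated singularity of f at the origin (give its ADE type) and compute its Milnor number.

The Hessian of f at 0 has rank 1. Corank 1: A-series; mu = 8 gives A_8.

Type A8, Milnor number mu = 8.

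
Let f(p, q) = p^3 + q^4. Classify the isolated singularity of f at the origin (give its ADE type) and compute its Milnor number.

The Hessian of f at 0 is [[0, 0], [0, 0]] with rank 0, so corank 2. A Groebner basis of the Jacobian ideal J(f) in C{p,q} is {q^3, p^2}; counting standard monomials gives mu = 6. Corank 2; j^3 = p^3 is a perfect cube, so E-series; the 4-jet and mu = 6 give E_6.

Type E_6, Milnor number mu = 6.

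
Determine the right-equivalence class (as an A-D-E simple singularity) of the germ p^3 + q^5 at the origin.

E_{8}

The Hessian of f at 0 has rank 0. Corank 2; j^3 = p^3 is a perfect cube, so E-series; the 5-jet and mu = 8 give E_8.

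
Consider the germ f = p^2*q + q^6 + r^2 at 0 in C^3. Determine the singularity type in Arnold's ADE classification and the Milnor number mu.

Type D_{7}, Milnor number mu = 7.

The Hessian of f at 0 has rank 1. Corank 2; j^3 = p^2*q has shape L^2 M (L != M), so D-series; mu = 7 gives D_7.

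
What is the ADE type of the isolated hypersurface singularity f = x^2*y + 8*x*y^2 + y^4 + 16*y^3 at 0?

D_{5}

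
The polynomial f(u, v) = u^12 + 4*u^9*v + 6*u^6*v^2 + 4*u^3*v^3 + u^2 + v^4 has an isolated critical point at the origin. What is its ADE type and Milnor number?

Type A3, Milnor number mu = 3.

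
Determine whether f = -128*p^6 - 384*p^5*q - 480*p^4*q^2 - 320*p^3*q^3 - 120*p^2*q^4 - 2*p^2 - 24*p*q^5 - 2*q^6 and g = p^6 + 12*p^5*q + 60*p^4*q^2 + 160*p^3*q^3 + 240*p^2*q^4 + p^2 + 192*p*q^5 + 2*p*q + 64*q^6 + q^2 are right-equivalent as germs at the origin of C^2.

Yes.

The Hessian of f at 0 has rank 1. Corank 1: A-series; mu = 5 gives A_5. The Hessian of g at 0 has rank 1. Corank 1: A-series; mu = 5 gives A_5. Both have type A_5, hence right-equivalent.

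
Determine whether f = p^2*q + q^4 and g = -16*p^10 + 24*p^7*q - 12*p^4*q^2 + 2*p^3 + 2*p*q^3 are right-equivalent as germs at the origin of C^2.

The Hessian of f at 0 is [[0, 0], [0, 0]] with rank 0, so corank 2. A Groebner basis of the Jacobian ideal J(f) in C{p,q} is {p^3, p^2/4 + q^3, p*q}; counting standard monomials gives mu = 5. Corank 2; j^3 = p^2*q has shape L^2 M (L != M), so D-series; mu = 5 gives D_5. The Hessian of g at 0 is [[0, 0], [0, 0]] with rank 0, so corank 2. A Groebner basis of the Jacobian ideal J(g) in C{p,q} is {p^3, p*q^2, 3*p^2 + q^3}; counting standard monomials gives mu = 7. Corank 2; j^3 = 2*p^3 is a perfect cube, so E-series; the 4-jet and mu = 7 give E_7. f is D_5 but g is E_7, hence not right-equivalent.

No.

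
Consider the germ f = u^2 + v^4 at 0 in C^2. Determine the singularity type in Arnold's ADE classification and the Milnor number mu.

The Hessian of f at 0 is [[2, 0], [0, 0]] with rank 1, so corank 1. A Groebner basis of the Jacobian ideal J(f) in C{u,v} is {v^3, u}; counting standard monomials gives mu = 3. Corank 1: A-series; mu = 3 gives A_3.

Type A_3, Milnor number mu = 3.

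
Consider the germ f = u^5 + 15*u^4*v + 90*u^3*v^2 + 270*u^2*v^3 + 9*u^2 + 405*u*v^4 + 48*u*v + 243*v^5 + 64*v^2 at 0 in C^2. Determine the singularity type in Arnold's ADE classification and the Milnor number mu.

The Hessian of f at 0 has rank 1. Corank 1: A-series; mu = 4 gives A_4.

Type A_{4}, Milnor number mu = 4.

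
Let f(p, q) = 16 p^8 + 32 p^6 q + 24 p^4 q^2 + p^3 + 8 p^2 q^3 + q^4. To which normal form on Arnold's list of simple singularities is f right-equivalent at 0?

The Hessian of f at 0 has rank 0. Corank 2; j^3 = p^3 is a perfect cube, so E-series; the 4-jet and mu = 6 give E_6.

E_6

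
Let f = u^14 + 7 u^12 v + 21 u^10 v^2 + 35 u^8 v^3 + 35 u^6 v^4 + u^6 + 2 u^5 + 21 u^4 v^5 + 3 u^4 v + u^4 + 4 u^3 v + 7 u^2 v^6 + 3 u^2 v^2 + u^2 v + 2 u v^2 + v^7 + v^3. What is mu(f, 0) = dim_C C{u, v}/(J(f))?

8

The Hessian of f at 0 is [[0, 0], [0, 0]] with rank 0, so corank 2. A Groebner basis of the Jacobian ideal J(f) in C{u,v} is {-u^2/6 + u*v^3 - 5*u*v^2/2 + u*v/3 - 11*v^3/6 + v^2/2, u^2/2 + 7*u*v^2/2 + v^4 + 5*v^3/2 - v^2/2, u^3 - u^2/6 + 7*u*v^2/2 - 11*u*v/3 + 7*v^3/6 - 7*v^2/2, u^2*v + u*v + v^2}; counting standard monomials gives mu = 8. Corank 2; j^3 = v*(u + v)^2 has shape L^2 M (L != M), so D-series; mu = 8 gives D_8.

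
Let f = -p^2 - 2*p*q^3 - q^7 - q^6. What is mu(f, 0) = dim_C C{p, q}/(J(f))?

The Hessian of f at 0 has rank 1. Corank 1: A-series; mu = 6 gives A_6.

6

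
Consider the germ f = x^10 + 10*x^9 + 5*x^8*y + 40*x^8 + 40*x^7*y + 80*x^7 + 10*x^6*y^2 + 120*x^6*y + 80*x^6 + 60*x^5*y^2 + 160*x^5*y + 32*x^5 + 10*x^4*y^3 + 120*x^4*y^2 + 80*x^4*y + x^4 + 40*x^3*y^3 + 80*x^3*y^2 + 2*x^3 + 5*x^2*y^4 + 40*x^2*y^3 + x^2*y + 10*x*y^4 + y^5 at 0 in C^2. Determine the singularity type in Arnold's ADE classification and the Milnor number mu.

The Hessian of f at 0 has rank 0. Corank 2; j^3 = x^2*(2*x + y) has shape L^2 M (L != M), so D-series; mu = 6 gives D_6.

Type D_6, Milnor number mu = 6.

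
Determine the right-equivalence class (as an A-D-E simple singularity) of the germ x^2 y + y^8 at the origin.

D9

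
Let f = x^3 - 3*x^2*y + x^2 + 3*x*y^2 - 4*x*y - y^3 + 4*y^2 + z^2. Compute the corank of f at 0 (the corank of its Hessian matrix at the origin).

Hessian at 0 has rank 2.

1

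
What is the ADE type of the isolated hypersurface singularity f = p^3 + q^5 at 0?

E8

The Hessian of f at 0 has rank 0. Corank 2; j^3 = p^3 is a perfect cube, so E-series; the 5-jet and mu = 8 give E_8.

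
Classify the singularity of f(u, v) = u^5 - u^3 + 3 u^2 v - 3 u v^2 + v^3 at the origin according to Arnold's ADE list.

The Hessian of f at 0 is [[0, 0], [0, 0]] with rank 0, so corank 2. A Groebner basis of the Jacobian ideal J(f) in C{u,v} is {v^5, u*v^3 - 3*v^4/4, u^2 - 2*u*v + v^2}; counting standard monomials gives mu = 8. Corank 2; j^3 = -(u - v)^3 is a perfect cube, so E-series; the 5-jet and mu = 8 give E_8.

E_8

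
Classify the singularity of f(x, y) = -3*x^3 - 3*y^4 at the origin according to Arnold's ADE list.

The Hessian of f at 0 has rank 0. Corank 2; j^3 = -3*x^3 is a perfect cube, so E-series; the 4-jet and mu = 6 give E_6.

E_{6}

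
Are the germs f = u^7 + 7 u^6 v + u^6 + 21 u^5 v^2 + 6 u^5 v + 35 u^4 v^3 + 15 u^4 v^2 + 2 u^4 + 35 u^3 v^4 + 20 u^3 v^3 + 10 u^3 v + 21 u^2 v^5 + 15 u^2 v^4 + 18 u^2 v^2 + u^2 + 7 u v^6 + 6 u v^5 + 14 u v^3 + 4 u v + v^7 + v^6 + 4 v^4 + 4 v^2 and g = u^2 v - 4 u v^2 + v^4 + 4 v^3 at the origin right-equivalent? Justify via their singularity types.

The Hessian of f at 0 is [[2, 4], [4, 8]] with rank 1, so corank 1. A Groebner basis of the Jacobian ideal J(f) in C{u,v} is {-u*v + v^4 - 2*v^2, u*v^2 + u/3 + 5*v^3/3 + 2*v/3, u^2 + 4*u*v + 4*v^2}; counting standard monomials gives mu = 6. Corank 1: A-series; mu = 6 gives A_6. The Hessian of g at 0 is [[0, 0], [0, 0]] with rank 0, so corank 2. A Groebner basis of the Jacobian ideal J(g) in C{u,v} is {u^3 + 2*u^2 - 8*v^2, u^2/4 + v^3 - v^2, u*v - 2*v^2}; counting standard monomials gives mu = 5. Corank 2; j^3 = v*(u - 2*v)^2 has shape L^2 M (L != M), so D-series; mu = 5 gives D_5. f is A_6 but g is D_5, hence not right-equivalent.

No.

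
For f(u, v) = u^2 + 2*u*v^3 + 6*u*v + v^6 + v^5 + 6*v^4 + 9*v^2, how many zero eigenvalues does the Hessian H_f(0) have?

The Hessian at 0 is [[2, 6], [6, 18]] of rank 1; hence corank 1.

1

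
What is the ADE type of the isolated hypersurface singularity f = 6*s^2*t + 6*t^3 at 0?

The Hessian of f at 0 has rank 0. Corank 2; j^3 = 6*t*(s^2 + t^2) splits into three distinct lines over C (the quadratic factor has nonzero discriminant), so D_4.

D_4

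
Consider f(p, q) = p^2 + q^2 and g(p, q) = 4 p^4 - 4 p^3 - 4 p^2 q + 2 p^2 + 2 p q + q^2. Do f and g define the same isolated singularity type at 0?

Yes.

The Hessian of f at 0 is [[2, 0], [0, 2]] with rank 2, so corank 0. A Groebner basis of the Jacobian ideal J(f) in C{p,q} is {p, q}; counting standard monomials gives mu = 1. Corank 0: nondegenerate Morse point, so A_1. The Hessian of g at 0 is [[4, 2], [2, 2]] with rank 2, so corank 0. A Groebner basis of the Jacobian ideal J(g) in C{p,q} is {p, q}; counting standard monomials gives mu = 1. Corank 0: nondegenerate Morse point, so A_1. Both have type A_1, hence right-equivalent.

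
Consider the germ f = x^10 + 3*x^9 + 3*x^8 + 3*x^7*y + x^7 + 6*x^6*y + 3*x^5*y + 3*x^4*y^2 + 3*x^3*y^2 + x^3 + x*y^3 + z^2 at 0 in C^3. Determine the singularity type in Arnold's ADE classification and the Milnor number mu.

The Hessian of f at 0 has rank 1. Corank 2; j^3 = x^3 is a perfect cube, so E-series; the 4-jet and mu = 7 give E_7.

Type E_7, Milnor number mu = 7.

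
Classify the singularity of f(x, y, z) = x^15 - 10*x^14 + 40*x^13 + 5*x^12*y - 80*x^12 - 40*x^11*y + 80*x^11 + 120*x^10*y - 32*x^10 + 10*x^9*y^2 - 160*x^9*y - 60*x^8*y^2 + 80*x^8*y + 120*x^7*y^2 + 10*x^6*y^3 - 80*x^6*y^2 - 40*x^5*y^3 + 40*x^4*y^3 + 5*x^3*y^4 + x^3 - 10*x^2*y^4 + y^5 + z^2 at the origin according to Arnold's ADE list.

E8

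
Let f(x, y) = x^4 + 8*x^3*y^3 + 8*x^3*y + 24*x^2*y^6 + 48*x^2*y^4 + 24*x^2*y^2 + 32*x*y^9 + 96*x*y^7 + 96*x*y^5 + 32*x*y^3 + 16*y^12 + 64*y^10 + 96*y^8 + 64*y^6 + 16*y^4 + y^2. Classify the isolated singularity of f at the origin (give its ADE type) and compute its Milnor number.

Type A_3, Milnor number mu = 3.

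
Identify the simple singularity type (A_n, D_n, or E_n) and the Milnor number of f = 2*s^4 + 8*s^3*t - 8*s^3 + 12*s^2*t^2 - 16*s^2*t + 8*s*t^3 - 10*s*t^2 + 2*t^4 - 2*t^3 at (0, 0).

Type D_5, Milnor number mu = 5.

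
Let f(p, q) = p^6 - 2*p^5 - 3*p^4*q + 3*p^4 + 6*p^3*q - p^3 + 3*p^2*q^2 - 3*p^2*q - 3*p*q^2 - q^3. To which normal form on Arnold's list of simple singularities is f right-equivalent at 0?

The Hessian of f at 0 is [[0, 0], [0, 0]] with rank 0, so corank 2. A Groebner basis of the Jacobian ideal J(f) in C{p,q} is {-3*p^2/8 + p*q^3 + 3*p*q^2/4 - 3*p*q/4 + 3*q^3/4 - 3*q^2/8, p^2/2 - p*q^2 + p*q + q^4 - q^3 + q^2/2, p^3 - 3*p^2/4 - 3*p*q^2/2 - 3*p*q/2 - q^3/2 - 3*q^2/4, p^2*q + p^2/4 + 3*p*q^2/2 + p*q/2 + q^3/2 + q^2/4}; counting standard monomials gives mu = 8. Corank 2; j^3 = -(p + q)^3 is a perfect cube, so E-series; the 5-jet and mu = 8 give E_8.

E_8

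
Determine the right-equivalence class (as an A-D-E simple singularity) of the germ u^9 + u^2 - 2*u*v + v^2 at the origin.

The Hessian of f at 0 has rank 1. Corank 1: A-series; mu = 8 gives A_8.

A_8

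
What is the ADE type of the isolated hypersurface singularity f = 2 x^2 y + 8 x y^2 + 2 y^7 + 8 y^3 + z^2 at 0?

The Hessian of f at 0 is [[0, 0, 0], [0, 0, 0], [0, 0, 2]] with rank 1, so corank 2. A Groebner basis of the Jacobian ideal J(f) in C{x,y,z} is {x^2/7 + y^6 - 4*y^2/7, x^3 + 8*y^3, x*y + 2*y^2, z}; counting standard monomials gives mu = 8. Corank 2; j^3 = 2*y*(x + 2*y)^2 has shape L^2 M (L != M), so D-series; mu = 8 gives D_8.

D_{8}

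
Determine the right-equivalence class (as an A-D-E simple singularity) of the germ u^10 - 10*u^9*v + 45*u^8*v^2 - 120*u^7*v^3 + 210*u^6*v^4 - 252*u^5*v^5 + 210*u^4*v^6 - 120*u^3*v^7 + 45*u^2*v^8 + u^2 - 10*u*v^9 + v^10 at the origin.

A9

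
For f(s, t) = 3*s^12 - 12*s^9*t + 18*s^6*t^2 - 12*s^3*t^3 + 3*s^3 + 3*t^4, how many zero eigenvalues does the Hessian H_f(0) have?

The Hessian at 0 is [[0, 0], [0, 0]] of rank 0; hence corank 2.

2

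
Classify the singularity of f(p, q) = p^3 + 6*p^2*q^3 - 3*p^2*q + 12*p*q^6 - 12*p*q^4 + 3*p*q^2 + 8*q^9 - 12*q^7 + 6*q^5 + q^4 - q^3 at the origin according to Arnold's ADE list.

E6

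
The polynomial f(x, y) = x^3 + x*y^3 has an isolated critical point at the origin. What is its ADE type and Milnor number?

Type E_7, Milnor number mu = 7.

The Hessian of f at 0 has rank 0. Corank 2; j^3 = x^3 is a perfect cube, so E-series; the 4-jet and mu = 7 give E_7.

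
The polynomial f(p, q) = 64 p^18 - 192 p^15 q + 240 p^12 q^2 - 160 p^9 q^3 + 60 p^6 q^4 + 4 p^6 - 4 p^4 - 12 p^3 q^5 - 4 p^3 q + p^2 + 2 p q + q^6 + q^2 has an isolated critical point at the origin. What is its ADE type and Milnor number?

Type A_{5}, Milnor number mu = 5.

The Hessian of f at 0 is [[2, 2], [2, 2]] with rank 1, so corank 1. A Groebner basis of the Jacobian ideal J(f) in C{p,q} is {p*q^2 - p/2 - q/2, p/2 + q^3 + q/2, p^2 + 2*p*q + q^2}; counting standard monomials gives mu = 5. Corank 1: A-series; mu = 5 gives A_5.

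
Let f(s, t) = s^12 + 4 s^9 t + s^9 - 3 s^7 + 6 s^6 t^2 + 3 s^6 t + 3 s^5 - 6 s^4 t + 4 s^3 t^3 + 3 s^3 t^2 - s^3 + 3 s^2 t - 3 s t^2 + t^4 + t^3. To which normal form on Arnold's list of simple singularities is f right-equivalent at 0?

E_{6}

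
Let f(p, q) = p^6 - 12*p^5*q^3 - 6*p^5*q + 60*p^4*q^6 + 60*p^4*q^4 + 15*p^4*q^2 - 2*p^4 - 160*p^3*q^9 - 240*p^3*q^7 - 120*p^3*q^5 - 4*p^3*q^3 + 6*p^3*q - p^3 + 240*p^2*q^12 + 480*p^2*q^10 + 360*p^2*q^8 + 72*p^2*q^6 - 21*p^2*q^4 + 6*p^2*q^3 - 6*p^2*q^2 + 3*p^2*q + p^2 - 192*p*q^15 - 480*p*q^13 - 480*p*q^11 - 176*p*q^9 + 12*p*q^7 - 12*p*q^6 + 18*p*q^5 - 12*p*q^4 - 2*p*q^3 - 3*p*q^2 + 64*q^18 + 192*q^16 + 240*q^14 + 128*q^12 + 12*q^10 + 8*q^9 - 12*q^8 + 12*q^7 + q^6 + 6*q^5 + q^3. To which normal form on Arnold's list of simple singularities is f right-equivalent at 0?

A2

The Hessian of f at 0 is [[2, 0], [0, 0]] with rank 1, so corank 1. A Groebner basis of the Jacobian ideal J(f) in C{p,q} is {q^2, p}; counting standard monomials gives mu = 2. Corank 1: A-series; mu = 2 gives A_2.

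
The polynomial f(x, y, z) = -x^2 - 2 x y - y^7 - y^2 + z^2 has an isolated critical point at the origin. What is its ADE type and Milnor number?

Type A_{6}, Milnor number mu = 6.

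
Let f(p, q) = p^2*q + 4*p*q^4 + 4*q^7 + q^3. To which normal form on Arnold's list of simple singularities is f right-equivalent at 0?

The Hessian of f at 0 is [[0, 0], [0, 0]] with rank 0, so corank 2. A Groebner basis of the Jacobian ideal J(f) in C{p,q} is {q^3, p^2 + 3*q^2, p*q}; counting standard monomials gives mu = 4. Corank 2; j^3 = q*(p^2 + q^2) splits into three distinct lines over C (the quadratic factor has nonzero discriminant), so D_4.

D_{4}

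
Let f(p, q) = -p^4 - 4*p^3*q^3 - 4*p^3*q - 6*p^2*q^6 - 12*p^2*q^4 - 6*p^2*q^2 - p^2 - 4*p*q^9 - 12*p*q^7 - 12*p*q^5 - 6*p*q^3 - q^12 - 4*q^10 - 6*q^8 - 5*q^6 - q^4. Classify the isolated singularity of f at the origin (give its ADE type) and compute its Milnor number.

Type A_3, Milnor number mu = 3.

The Hessian of f at 0 has rank 1. Corank 1: A-series; mu = 3 gives A_3.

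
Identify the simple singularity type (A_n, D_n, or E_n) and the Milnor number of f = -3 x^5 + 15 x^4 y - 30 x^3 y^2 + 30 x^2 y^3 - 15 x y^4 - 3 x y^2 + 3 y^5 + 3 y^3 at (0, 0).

Type D_6, Milnor number mu = 6.

The Hessian of f at 0 is [[0, 0], [0, 0]] with rank 0, so corank 2. A Groebner basis of the Jacobian ideal J(f) in C{x,y} is {x^4 + y^2/5, y^3, x*y - y^2}; counting standard monomials gives mu = 6. Corank 2; j^3 = -3*y^2*(x - y) has shape L^2 M (L != M), so D-series; mu = 6 gives D_6.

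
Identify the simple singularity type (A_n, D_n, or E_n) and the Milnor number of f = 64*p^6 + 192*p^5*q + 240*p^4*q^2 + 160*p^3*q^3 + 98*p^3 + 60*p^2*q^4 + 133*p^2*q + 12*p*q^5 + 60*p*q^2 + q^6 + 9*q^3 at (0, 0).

The Hessian of f at 0 is [[0, 0], [0, 0]] with rank 0, so corank 2. A Groebner basis of the Jacobian ideal J(f) in C{p,q} is {-117649*p*q/12 + q^5 - 16807*q^2/4, p*q^2 + 3*q^3/7, p^2 + 13*p*q/14 + 3*q^2/14}; counting standard monomials gives mu = 7. Corank 2; j^3 = (2*p + q)*(7*p + 3*q)^2 has shape L^2 M (L != M), so D-series; mu = 7 gives D_7.

Type D_{7}, Milnor number mu = 7.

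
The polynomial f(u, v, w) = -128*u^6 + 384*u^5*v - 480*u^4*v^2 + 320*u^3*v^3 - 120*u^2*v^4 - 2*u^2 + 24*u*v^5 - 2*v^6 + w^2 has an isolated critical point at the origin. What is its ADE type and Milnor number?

Type A_{5}, Milnor number mu = 5.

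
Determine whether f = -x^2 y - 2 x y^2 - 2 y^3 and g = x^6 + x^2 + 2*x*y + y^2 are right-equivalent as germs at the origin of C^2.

No.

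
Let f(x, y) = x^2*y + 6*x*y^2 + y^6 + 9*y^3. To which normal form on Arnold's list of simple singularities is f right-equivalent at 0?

D_7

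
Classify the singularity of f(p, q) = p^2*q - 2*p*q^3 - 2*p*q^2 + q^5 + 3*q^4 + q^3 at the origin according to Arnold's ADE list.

The Hessian of f at 0 is [[0, 0], [0, 0]] with rank 0, so corank 2. A Groebner basis of the Jacobian ideal J(f) in C{p,q} is {p*q^2 - p*q + q^2, -p*q + q^3 + q^2, p^2 + 2*p*q - 3*q^2}; counting standard monomials gives mu = 5. Corank 2; j^3 = q*(p - q)^2 has shape L^2 M (L != M), so D-series; mu = 5 gives D_5.

D_5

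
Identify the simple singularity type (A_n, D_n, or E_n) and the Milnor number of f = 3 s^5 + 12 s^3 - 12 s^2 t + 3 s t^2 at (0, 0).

Type D_6, Milnor number mu = 6.

The Hessian of f at 0 has rank 0. Corank 2; j^3 = 3*s*(2*s - t)^2 has shape L^2 M (L != M), so D-series; mu = 6 gives D_6.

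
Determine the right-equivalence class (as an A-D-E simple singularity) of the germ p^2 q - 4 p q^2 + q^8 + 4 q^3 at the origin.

D_{9}

The Hessian of f at 0 has rank 0. Corank 2; j^3 = q*(p - 2*q)^2 has shape L^2 M (L != M), so D-series; mu = 9 gives D_9.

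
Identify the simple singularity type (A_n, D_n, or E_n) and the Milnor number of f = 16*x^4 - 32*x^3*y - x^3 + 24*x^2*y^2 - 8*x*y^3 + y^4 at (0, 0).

The Hessian of f at 0 has rank 0. Corank 2; j^3 = -x^3 is a perfect cube, so E-series; the 4-jet and mu = 6 give E_6.

Type E6, Milnor number mu = 6.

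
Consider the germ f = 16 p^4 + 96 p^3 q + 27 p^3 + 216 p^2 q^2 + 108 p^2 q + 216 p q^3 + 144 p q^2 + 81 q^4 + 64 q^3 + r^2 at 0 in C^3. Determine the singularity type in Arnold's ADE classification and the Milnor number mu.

Type E_{6}, Milnor number mu = 6.

The Hessian of f at 0 has rank 1. Corank 2; j^3 = (3*p + 4*q)^3 is a perfect cube, so E-series; the 4-jet and mu = 6 give E_6.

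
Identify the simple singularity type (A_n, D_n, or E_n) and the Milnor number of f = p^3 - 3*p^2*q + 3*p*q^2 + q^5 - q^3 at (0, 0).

Type E_8, Milnor number mu = 8.

The Hessian of f at 0 has rank 0. Corank 2; j^3 = (p - q)^3 is a perfect cube, so E-series; the 5-jet and mu = 8 give E_8.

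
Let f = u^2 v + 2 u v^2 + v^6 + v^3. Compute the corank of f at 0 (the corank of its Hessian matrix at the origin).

Hessian at 0 has rank 0.

2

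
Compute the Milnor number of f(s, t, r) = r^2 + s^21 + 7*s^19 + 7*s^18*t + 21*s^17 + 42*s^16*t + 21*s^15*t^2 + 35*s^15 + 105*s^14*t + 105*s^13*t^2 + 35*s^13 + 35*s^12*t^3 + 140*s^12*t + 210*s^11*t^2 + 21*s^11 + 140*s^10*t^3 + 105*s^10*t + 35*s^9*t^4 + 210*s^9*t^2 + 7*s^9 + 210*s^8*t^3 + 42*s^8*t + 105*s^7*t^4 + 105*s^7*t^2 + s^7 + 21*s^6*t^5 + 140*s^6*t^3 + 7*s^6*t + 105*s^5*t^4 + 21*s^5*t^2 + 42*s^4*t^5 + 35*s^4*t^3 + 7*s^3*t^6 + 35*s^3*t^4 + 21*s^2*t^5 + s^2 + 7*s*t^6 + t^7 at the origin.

The Hessian of f at 0 has rank 2. Corank 1: A-series; mu = 6 gives A_6.

6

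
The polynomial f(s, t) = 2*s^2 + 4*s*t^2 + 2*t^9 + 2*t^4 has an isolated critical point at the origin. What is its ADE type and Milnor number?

Type A8, Milnor number mu = 8.

The Hessian of f at 0 is [[4, 0], [0, 0]] with rank 1, so corank 1. A Groebner basis of the Jacobian ideal J(f) in C{s,t} is {s^4, s + t^2}; counting standard monomials gives mu = 8. Corank 1: A-series; mu = 8 gives A_8.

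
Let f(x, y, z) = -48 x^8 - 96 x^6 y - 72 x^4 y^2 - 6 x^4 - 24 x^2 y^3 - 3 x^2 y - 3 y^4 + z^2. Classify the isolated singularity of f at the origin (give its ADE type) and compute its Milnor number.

Type D5, Milnor number mu = 5.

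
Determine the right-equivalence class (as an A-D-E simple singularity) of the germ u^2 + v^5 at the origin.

A_4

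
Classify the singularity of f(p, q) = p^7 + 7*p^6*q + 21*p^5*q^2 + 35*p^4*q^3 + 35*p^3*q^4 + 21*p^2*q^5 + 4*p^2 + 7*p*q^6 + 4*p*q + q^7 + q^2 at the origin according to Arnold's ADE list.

A_{6}

The Hessian of f at 0 is [[8, 4], [4, 2]] with rank 1, so corank 1. A Groebner basis of the Jacobian ideal J(f) in C{p,q} is {q^6, p + q/2}; counting standard monomials gives mu = 6. Corank 1: A-series; mu = 6 gives A_6.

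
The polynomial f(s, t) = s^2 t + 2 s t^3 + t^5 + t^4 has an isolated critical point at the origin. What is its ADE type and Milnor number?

The Hessian of f at 0 is [[0, 0], [0, 0]] with rank 0, so corank 2. A Groebner basis of the Jacobian ideal J(f) in C{s,t} is {s*t^2, s*t + t^3, s^2 - 4*s*t}; counting standard monomials gives mu = 5. Corank 2; j^3 = s^2*t has shape L^2 M (L != M), so D-series; mu = 5 gives D_5.

Type D_5, Milnor number mu = 5.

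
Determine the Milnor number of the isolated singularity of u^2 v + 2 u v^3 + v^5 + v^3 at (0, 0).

4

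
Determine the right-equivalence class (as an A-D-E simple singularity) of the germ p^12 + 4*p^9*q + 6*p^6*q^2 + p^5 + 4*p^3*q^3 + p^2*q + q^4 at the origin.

The Hessian of f at 0 has rank 0. Corank 2; j^3 = p^2*q has shape L^2 M (L != M), so D-series; mu = 5 gives D_5.

D_{5}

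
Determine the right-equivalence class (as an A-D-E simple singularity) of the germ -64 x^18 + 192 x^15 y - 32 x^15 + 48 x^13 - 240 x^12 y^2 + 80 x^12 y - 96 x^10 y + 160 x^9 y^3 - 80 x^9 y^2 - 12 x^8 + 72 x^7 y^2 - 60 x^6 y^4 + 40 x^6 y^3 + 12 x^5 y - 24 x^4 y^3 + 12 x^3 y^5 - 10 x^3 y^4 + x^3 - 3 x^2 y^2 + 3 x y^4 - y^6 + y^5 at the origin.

The Hessian of f at 0 has rank 0. Corank 2; j^3 = x^3 is a perfect cube, so E-series; the 5-jet and mu = 8 give E_8.

E_{8}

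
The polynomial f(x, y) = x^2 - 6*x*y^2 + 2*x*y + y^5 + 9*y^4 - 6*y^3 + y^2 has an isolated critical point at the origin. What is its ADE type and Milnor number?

Type A_{4}, Milnor number mu = 4.

The Hessian of f at 0 is [[2, 2], [2, 2]] with rank 1, so corank 1. A Groebner basis of the Jacobian ideal J(f) in C{x,y} is {x^2 + 2*x*y + x/3 + y/3, -x/3 + y^2 - y/3}; counting standard monomials gives mu = 4. Corank 1: A-series; mu = 4 gives A_4.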